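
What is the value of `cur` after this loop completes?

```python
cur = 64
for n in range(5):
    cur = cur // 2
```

Halve 5 times: 64 // 2^5 = 2
`cur` takes the values: 64 → 32 → 16 → 8 → 4 → 2

Answer: 2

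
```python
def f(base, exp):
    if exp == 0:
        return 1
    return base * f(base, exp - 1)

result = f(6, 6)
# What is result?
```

f(6, 6) = 6 * 6 * 6 * 6 * 6 * 6 = 46656

Answer: 46656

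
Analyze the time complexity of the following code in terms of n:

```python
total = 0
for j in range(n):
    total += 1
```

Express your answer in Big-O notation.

Each loop level contributes: n. Multiplying the contributions gives O(n).

Answer: O(n)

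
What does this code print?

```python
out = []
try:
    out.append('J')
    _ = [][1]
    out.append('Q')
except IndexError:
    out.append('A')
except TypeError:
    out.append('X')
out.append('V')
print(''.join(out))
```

Execution trace: 'J' (try body) → 'A' (except IndexError) → 'V' (after the try/except). Output: JAV

Answer: JAV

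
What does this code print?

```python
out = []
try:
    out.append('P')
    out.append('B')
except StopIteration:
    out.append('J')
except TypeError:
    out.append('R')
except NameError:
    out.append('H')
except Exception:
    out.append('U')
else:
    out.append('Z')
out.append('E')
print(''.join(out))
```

Execution trace: 'P' (try body) → 'B' (try body, no exception) → 'Z' (else) → 'E' (after the try/except). Output: PBZE

Answer: PBZE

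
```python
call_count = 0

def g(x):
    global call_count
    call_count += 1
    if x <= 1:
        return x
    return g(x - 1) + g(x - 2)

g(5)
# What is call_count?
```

Calls(x) = 1 + Calls(x-1) + Calls(x-2); Calls(0)=Calls(1)=1. For x=5 this gives 15.

Answer: 15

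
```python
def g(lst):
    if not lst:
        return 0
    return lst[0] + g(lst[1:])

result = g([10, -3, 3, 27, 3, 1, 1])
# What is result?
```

10 + (-3) + 3 + 27 + 3 + 1 + 1 + 0 = 42

Answer: 42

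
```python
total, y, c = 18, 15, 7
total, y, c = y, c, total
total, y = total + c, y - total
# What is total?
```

Trace:
`total, y, c = 18, 15, 7` → total = 18; y = 15; c = 7
`total, y, c = y, c, total` → total = 15; y = 7; c = 18
`total, y = total + c, y - total` → total = 33; y = -8
So total = 33

Answer: 33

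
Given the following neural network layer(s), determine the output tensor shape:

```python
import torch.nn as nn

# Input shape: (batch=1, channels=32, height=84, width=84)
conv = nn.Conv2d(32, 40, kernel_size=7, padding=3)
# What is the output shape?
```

Input: (1, 32, 84, 84) -> Output: (1, 40, 84, 84)

Answer: (1, 40, 84, 84)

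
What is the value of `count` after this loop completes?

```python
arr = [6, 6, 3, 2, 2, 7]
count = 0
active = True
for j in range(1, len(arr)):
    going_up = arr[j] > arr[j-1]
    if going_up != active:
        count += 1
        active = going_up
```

Count direction changes in [6, 6, 3, 2, 2, 7]
`count` takes the values: 0 → 1 → 2

Answer: 2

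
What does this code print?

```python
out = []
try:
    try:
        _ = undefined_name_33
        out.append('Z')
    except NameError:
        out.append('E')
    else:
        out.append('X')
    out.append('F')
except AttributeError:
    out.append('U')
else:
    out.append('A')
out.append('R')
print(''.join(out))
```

Execution trace: 'E' (inner except NameError) → 'F' (try body, no exception) → 'A' (else) → 'R' (after the try/except). Output: EFAR

Answer: EFAR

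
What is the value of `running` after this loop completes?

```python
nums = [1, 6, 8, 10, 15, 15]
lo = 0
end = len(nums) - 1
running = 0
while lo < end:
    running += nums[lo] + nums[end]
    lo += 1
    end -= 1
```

Sum of pairs from ends
`running` takes the values: 0 → 16 → 37 → 55

Answer: 55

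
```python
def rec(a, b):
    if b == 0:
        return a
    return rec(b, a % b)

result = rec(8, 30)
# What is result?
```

rec(8, 30) -> rec(30, 8) -> rec(8, 6) -> rec(6, 2) -> rec(2, 0) -> 2

Answer: 2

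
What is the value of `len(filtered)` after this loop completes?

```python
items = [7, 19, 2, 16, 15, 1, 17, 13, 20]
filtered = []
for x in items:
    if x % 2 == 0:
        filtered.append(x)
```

Count even numbers in [7, 19, 2, 16, 15, 1, 17, 13, 20]
`filtered` takes the values: [] → [2] → [2, 16] → [2, 16, 20]
So `len(filtered)` = 3

Answer: 3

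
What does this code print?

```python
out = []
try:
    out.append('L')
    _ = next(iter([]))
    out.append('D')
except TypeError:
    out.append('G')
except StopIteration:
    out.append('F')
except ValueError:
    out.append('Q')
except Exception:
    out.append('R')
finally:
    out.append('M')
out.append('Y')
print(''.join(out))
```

Execution trace: 'L' (try body) → 'F' (except StopIteration) → 'M' (finally) → 'Y' (after the try/except). Output: LFMY

Answer: LFMY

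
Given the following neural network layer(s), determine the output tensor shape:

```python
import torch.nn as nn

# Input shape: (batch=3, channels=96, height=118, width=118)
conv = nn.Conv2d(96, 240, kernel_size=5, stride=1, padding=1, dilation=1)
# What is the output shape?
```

Input: (3, 96, 118, 118) -> Output: (3, 240, 116, 116)

Answer: (3, 240, 116, 116)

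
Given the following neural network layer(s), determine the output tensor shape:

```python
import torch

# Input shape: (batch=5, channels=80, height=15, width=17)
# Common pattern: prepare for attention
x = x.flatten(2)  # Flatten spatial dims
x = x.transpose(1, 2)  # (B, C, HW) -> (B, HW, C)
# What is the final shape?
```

Input: (5, 80, 15, 17) -> after flatten(2): (5, 80, 255) -> Output: (5, 255, 80)

Answer: (5, 255, 80)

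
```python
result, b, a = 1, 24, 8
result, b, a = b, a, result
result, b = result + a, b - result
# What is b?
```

Trace:
`result, b, a = 1, 24, 8` → result = 1; b = 24; a = 8
`result, b, a = b, a, result` → result = 24; b = 8; a = 1
`result, b = result + a, b - result` → result = 25; b = -16
So b = -16

Answer: -16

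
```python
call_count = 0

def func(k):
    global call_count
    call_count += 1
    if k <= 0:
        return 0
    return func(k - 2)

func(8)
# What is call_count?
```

Linear recursion stepping by 2: 5 calls from k=8 down to ≤0.

Answer: 5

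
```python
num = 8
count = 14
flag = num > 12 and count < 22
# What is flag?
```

Trace:
`num = 8` → num = 8
`count = 14` → count = 14
`flag = num > 12 and count < 22` → flag = False
So flag = False

Answer: False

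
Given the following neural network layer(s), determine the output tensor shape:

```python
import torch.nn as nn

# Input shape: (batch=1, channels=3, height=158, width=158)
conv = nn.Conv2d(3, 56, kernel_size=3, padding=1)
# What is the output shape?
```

Input: (1, 3, 158, 158) -> Output: (1, 56, 158, 158)

Answer: (1, 56, 158, 158)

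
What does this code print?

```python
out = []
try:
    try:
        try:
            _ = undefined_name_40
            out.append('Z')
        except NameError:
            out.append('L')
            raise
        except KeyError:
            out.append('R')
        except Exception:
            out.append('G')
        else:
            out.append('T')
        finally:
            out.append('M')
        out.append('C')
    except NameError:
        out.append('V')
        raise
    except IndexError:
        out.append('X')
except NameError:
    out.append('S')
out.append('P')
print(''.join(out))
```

Execution trace: 'L' (inner except NameError) → 'M' (inner finally) → 'V' (except NameError) → 'S' (outer except NameError) → 'P' (after the try/except). Output: LMVSP

Answer: LMVSP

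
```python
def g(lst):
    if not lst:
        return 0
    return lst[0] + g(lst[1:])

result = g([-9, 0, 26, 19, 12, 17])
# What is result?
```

(-9) + 0 + 26 + 19 + 12 + 17 + 0 = 65

Answer: 65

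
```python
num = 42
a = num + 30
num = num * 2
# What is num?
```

Trace:
`num = 42` → num = 42
`a = num + 30` → a = 72
`num = num * 2` → num = 84
So num = 84

Answer: 84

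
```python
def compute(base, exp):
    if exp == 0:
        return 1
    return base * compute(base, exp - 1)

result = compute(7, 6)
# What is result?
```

compute(7, 6) = 7 * 7 * 7 * 7 * 7 * 7 = 117649

Answer: 117649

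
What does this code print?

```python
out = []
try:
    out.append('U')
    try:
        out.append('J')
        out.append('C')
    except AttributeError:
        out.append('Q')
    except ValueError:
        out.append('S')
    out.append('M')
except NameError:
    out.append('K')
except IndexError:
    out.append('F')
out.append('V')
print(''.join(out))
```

Execution trace: 'U' (try body) → 'J' (inner try body) → 'C' (inner try body, no exception) → 'M' (try body, no exception) → 'V' (after the try/except). Output: UJCMV

Answer: UJCMV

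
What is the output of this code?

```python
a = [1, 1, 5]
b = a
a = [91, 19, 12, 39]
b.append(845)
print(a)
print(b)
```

Key concept: rebinding vs mutation: a is rebound to a new list, b still points at the original.
Step by step:
`a = [1, 1, 5]` → a = [1, 1, 5]
`b = a` → b = [1, 1, 5] (same object as a)
`a = [91, 19, 12, 39]` → a = [91, 19, 12, 39]
`b.append(845)` → b = [1, 1, 5, 845]
`print(a)` → prints [91, 19, 12, 39]
`print(b)` → prints [1, 1, 5, 845]

Answer:
[91, 19, 12, 39]
[1, 1, 5, 845]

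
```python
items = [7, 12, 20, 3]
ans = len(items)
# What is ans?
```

Trace:
`items = [7, 12, 20, 3]` → items = [7, 12, 20, 3]
`ans = len(items)` → ans = 4
So ans = 4

Answer: 4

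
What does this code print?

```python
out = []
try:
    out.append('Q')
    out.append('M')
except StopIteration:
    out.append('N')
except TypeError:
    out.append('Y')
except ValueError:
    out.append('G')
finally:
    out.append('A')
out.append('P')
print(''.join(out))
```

Execution trace: 'Q' (try body) → 'M' (try body, no exception) → 'A' (finally) → 'P' (after the try/except). Output: QMAP

Answer: QMAP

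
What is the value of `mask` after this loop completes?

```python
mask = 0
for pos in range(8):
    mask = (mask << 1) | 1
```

Build 8 consecutive 1-bits: 0b11111111
`mask` takes the values: 0 → 1 → 3 → 7 → 15 → 31 → 63 → 127 → 255

Answer: 255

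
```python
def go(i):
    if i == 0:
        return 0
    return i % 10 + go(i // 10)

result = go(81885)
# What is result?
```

Sum of digits of 81885: 5 + 8 + 8 + 1 + 8 = 30

Answer: 30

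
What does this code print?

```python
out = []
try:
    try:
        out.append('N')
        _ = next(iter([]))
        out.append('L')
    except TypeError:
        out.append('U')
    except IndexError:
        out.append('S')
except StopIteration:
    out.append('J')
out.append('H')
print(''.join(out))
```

Execution trace: 'N' (try body) → 'J' (outer except StopIteration) → 'H' (after the try/except). Output: NJH

Answer: NJH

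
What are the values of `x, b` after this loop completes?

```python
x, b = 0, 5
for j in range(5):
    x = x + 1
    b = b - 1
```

x goes 0→5, b goes 5→0
`x, b` takes the values: (0, 5) → (1, 5) → (1, 4) → (2, 4) → (2, 3) → (3, 3) → (3, 2) → (4, 2) → (4, 1) → (5, 1) → (5, 0)

Answer: 5, 0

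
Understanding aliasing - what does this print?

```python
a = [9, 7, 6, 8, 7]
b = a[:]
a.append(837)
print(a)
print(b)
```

Key concept: slice [:] creates copy.
Step by step:
`a = [9, 7, 6, 8, 7]` → a = [9, 7, 6, 8, 7]
`b = a[:]` → b = [9, 7, 6, 8, 7]
`a.append(837)` → a = [9, 7, 6, 8, 7, 837]
`print(a)` → prints [9, 7, 6, 8, 7, 837]
`print(b)` → prints [9, 7, 6, 8, 7]

Answer:
[9, 7, 6, 8, 7, 837]
[9, 7, 6, 8, 7]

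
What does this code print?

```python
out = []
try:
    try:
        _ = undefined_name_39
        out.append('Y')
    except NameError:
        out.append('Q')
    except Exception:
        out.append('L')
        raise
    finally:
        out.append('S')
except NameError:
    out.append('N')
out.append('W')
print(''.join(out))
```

Execution trace: 'Q' (inner except NameError) → 'S' (inner finally) → 'W' (after the try/except). Output: QSW

Answer: QSW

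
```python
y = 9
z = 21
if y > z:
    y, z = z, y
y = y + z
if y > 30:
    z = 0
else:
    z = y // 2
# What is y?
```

Trace:
`y = 9` → y = 9
`z = 21` → z = 21
`if y > z: ...` → y > z is False → no variable changes
`y = y + z` → y = 30
`if y > 30: ...` → y > 30 is False, take else branch → z = 15
So y = 30

Answer: 30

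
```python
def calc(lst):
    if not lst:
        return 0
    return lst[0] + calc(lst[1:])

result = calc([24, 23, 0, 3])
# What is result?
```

24 + 23 + 0 + 3 + 0 = 50

Answer: 50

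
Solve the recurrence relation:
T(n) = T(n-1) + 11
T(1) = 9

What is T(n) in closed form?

Unrolling: T(n) = T(1) + 11·(n-1) = 9 + 11(n-1) = 11n - 2.

Answer: T(n) = 11n - 2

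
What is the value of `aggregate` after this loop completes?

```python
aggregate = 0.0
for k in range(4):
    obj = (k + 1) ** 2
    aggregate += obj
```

Sum of squared losses 1² + 2² + ... + 4²
`aggregate` takes the values: 0.0 → 1.0 → 5.0 → 14.0 → 30.0

Answer: 30.0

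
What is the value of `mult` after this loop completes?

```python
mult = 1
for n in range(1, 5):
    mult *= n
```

4! = 24
`mult` takes the values: 1 → 2 → 6 → 24

Answer: 24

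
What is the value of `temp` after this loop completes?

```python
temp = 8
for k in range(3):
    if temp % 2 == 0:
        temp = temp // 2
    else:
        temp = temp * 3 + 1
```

Collatz-style transformation from 8
`temp` takes the values: 8 → 4 → 2 → 1

Answer: 1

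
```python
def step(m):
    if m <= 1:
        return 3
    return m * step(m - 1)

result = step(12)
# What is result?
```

step(12) = 12 * 11 * 10 * 9 * 8 * 7 * 6 * 5 * 4 * 3 * 2 * 3 = 1437004800

Answer: 1437004800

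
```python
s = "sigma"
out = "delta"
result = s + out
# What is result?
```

Trace:
`s = "sigma"` → s = 'sigma'
`out = "delta"` → out = 'delta'
`result = s + out` → result = 'sigmadelta'
So result = 'sigmadelta'

Answer: 'sigmadelta'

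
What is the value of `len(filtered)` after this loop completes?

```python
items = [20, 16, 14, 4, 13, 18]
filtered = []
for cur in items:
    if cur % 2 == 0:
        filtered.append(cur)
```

Count even numbers in [20, 16, 14, 4, 13, 18]
`filtered` takes the values: [] → [20] → [20, 16] → [20, 16, 14] → [20, 16, 14, 4] → [20, 16, 14, 4, 18]
So `len(filtered)` = 5

Answer: 5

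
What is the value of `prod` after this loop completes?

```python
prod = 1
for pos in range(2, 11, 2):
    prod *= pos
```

Product of even numbers 2 to 10
`prod` takes the values: 1 → 2 → 8 → 48 → 384 → 3840

Answer: 3840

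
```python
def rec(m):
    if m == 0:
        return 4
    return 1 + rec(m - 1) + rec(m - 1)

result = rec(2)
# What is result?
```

rec(m) = 1 + 2·rec(m-1), rec(0)=4. Closed form: (4+1)·2^2 - 1 = 19.

Answer: 19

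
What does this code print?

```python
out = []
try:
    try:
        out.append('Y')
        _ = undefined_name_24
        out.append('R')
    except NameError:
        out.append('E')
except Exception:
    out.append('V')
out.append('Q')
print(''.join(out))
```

Execution trace: 'Y' (inner try body) → 'E' (inner except NameError) → 'Q' (after the try/except). Output: YEQ

Answer: YEQ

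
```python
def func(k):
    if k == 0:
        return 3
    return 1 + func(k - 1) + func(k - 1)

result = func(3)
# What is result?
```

func(k) = 1 + 2·func(k-1), func(0)=3. Closed form: (3+1)·2^3 - 1 = 31.

Answer: 31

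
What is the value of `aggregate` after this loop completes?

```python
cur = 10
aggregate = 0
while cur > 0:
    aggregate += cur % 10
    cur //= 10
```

Sum digits of 10
`aggregate` takes the values: 0 → 1

Answer: 1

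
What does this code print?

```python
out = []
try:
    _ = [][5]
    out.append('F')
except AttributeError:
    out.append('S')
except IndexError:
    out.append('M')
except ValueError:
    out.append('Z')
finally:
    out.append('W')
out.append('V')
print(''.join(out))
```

Execution trace: 'M' (except IndexError) → 'W' (finally) → 'V' (after the try/except). Output: MWV

Answer: MWV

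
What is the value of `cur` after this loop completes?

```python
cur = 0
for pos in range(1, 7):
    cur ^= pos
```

XOR of 1 to 6
`cur` takes the values: 0 → 1 → 3 → 0 → 4 → 1 → 7

Answer: 7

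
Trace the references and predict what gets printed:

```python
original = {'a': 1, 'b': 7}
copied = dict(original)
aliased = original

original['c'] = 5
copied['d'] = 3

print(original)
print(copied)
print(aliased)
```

Key concept: dict() creates copy, assignment creates alias.
Step by step:
`original = {'a': 1, 'b': 7}` → original = {'a': 1, 'b': 7}
`copied = dict(original)` → copied = {'a': 1, 'b': 7}
`aliased = original` → aliased = {'a': 1, 'b': 7} (same object as original)
`original['c'] = 5` → original = {'a': 1, 'b': 7, 'c': 5} (same object as aliased); aliased = {'a': 1, 'b': 7, 'c': 5} (same object as original)
`copied['d'] = 3` → copied = {'a': 1, 'b': 7, 'd': 3}
`print(original)` → prints {'a': 1, 'b': 7, 'c': 5}
`print(copied)` → prints {'a': 1, 'b': 7, 'd': 3}
`print(aliased)` → prints {'a': 1, 'b': 7, 'c': 5}

Answer:
{'a': 1, 'b': 7, 'c': 5}
{'a': 1, 'b': 7, 'd': 3}
{'a': 1, 'b': 7, 'c': 5}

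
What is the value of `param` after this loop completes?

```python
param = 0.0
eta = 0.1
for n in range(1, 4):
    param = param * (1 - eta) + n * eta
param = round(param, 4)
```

Moving average with lr=0.1
`param` takes the values: 0.0 → 0.1 → 0.29 → 0.561

Answer: 0.561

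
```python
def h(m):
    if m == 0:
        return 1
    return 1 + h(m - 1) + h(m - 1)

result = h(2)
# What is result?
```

h(m) = 1 + 2·h(m-1), h(0)=1. Closed form: (1+1)·2^2 - 1 = 7.

Answer: 7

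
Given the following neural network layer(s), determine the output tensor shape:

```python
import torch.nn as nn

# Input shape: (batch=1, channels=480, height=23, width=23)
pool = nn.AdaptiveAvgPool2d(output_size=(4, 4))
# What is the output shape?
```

Input: (1, 480, 23, 23) -> Output: (1, 480, 4, 4)

Answer: (1, 480, 4, 4)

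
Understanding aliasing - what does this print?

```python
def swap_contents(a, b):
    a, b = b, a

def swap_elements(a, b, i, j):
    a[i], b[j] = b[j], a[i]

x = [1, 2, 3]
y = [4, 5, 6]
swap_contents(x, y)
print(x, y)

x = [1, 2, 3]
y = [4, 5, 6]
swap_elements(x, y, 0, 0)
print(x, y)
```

Key concept: parameter rebinding vs mutation.
Step by step:
`x = [1, 2, 3]` → x = [1, 2, 3]
`y = [4, 5, 6]` → y = [4, 5, 6]
`swap_contents(x, y)` → no visible change to tracked variables
`print(x, y)` → prints [1, 2, 3] [4, 5, 6]
`x = [1, 2, 3]` → x = [1, 2, 3]
`y = [4, 5, 6]` → y = [4, 5, 6]
`swap_elements(x, y, 0, 0)` → x = [4, 2, 3]; y = [1, 5, 6]
`print(x, y)` → prints [4, 2, 3] [1, 5, 6]

Answer:
[1, 2, 3] [4, 5, 6]
[4, 2, 3] [1, 5, 6]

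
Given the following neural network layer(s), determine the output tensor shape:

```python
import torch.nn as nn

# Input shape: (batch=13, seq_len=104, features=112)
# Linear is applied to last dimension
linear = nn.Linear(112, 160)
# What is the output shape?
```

Input: (13, 104, 112) -> Output: (13, 104, 160)

Answer: (13, 104, 160)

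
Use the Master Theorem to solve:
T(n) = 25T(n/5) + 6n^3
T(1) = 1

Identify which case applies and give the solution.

a=25, b=5, f(n)=6n^3. log_5(25) = 2. Since c=3 > 2 and the regularity condition holds (25(n/5)^3 = (25/5^3)n^3 with 25/5^3 < 1), Case 3 applies: T(n) = Θ(f(n)) = O(n^3).

Answer: O(n^3) - Case 3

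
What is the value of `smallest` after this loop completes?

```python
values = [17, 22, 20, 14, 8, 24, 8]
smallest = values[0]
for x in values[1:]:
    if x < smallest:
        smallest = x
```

Minimum of [17, 22, 20, 14, 8, 24, 8]
`smallest` takes the values: 17 → 14 → 8

Answer: 8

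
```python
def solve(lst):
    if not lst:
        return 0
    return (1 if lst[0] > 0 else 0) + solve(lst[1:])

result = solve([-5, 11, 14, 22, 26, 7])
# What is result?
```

Count of positive elements in [-5, 11, 14, 22, 26, 7] = 5

Answer: 5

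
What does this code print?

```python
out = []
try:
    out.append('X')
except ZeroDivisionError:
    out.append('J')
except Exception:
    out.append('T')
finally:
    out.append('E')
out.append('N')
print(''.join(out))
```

Execution trace: 'X' (try body, no exception) → 'E' (finally) → 'N' (after the try/except). Output: XEN

Answer: XEN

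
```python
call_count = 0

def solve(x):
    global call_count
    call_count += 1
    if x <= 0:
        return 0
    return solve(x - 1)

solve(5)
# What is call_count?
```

Linear recursion stepping by 1: 6 calls from x=5 down to ≤0.

Answer: 6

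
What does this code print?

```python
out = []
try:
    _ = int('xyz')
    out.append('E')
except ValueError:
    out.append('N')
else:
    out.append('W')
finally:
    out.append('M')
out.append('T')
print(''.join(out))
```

Execution trace: 'N' (except ValueError) → 'M' (finally) → 'T' (after the try/except). Output: NMT

Answer: NMT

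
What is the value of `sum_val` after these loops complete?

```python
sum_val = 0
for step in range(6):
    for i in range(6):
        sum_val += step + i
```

Sum of all step+i for step,i in 6x6
`sum_val` takes the values: 0 → 1 → 3 → 6 → 10 → 15 → 16 → 18 → 21 → 25 → 30 → 36 → 38 → 41 → 45 → 50 → 56 → 63 → 66 → 70 → 75 → 81 → 88 → 96 → 100 → 105 → 111 → 118 → 126 → 135 → 140 → 146 → 153 → 161 → 170 → 180

Answer: 180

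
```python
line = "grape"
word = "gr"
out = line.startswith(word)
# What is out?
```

Trace:
`line = "grape"` → line = 'grape'
`word = "gr"` → word = 'gr'
`out = line.startswith(word)` → out = True
So out = True

Answer: True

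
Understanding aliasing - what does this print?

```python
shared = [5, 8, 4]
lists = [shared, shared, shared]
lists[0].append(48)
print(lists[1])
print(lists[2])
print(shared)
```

Key concept: list of same reference.
Step by step:
`shared = [5, 8, 4]` → shared = [5, 8, 4]
`lists = [shared, shared, shared]` → lists = [[5, 8, 4], [5, 8, 4], [5, 8, 4]]
`lists[0].append(48)` → shared = [5, 8, 4, 48]; lists = [[5, 8, 4, 48], [5, 8, 4, 48], [5, 8, 4, 48]]
`print(lists[1])` → prints [5, 8, 4, 48]
`print(lists[2])` → prints [5, 8, 4, 48]
`print(shared)` → prints [5, 8, 4, 48]

Answer:
[5, 8, 4, 48]
[5, 8, 4, 48]
[5, 8, 4, 48]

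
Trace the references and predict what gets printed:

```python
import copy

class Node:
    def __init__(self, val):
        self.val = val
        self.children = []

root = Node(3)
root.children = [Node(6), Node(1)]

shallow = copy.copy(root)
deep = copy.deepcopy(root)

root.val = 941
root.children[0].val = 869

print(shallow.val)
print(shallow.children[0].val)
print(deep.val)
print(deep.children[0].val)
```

Key concept: deep copy with custom objects.
Step by step:
`root = Node(3)` → root = Node(val=3, children=[])
`root.children = [Node(6), Node(1)]` → root = Node(val=3, children=[Node(val=6, children=[]), Node(val=1, children=[])])
`shallow = copy.copy(root)` → shallow = Node(val=3, children=[Node(val=6, children=[]), Node(val=1, children=[])])
`deep = copy.deepcopy(root)` → deep = Node(val=3, children=[Node(val=6, children=[]), Node(val=1, children=[])])
`root.val = 941` → root = Node(val=941, children=[Node(val=6, children=[]), Node(val=1, children=[])])
`root.children[0].val = 869` → root = Node(val=941, children=[Node(val=869, children=[]), Node(val=1, children=[])]); shallow = Node(val=3, children=[Node(val=869, children=[]), Node(val=1, children=[])])
`print(shallow.val)` → prints 3
`print(shallow.children[0].val)` → prints 869
`print(deep.val)` → prints 3
`print(deep.children[0].val)` → prints 6

Answer:
3
869
3
6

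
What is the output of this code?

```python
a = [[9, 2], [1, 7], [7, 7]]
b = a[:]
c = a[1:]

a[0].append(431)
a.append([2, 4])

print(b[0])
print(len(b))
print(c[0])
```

Key concept: slice with nested mutation.
Step by step:
`a = [[9, 2], [1, 7], [7, 7]]` → a = [[9, 2], [1, 7], [7, 7]]
`b = a[:]` → b = [[9, 2], [1, 7], [7, 7]]
`c = a[1:]` → c = [[1, 7], [7, 7]]
`a[0].append(431)` → a = [[9, 2, 431], [1, 7], [7, 7]]; b = [[9, 2, 431], [1, 7], [7, 7]]
`a.append([2, 4])` → a = [[9, 2, 431], [1, 7], [7, 7], [2, 4]]
`print(b[0])` → prints [9, 2, 431]
`print(len(b))` → prints 3
`print(c[0])` → prints [1, 7]

Answer:
[9, 2, 431]
3
[1, 7]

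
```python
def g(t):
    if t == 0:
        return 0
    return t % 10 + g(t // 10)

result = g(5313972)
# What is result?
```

Sum of digits of 5313972: 2 + 7 + 9 + 3 + 1 + 3 + 5 = 30

Answer: 30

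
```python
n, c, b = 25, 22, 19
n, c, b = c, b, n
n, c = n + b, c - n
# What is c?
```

Trace:
`n, c, b = 25, 22, 19` → n = 25; c = 22; b = 19
`n, c, b = c, b, n` → n = 22; c = 19; b = 25
`n, c = n + b, c - n` → n = 47; c = -3
So c = -3

Answer: -3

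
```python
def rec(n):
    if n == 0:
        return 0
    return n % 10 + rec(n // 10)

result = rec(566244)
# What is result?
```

Sum of digits of 566244: 4 + 4 + 2 + 6 + 6 + 5 = 27

Answer: 27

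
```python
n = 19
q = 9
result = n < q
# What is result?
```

Trace:
`n = 19` → n = 19
`q = 9` → q = 9
`result = n < q` → result = False
So result = False

Answer: False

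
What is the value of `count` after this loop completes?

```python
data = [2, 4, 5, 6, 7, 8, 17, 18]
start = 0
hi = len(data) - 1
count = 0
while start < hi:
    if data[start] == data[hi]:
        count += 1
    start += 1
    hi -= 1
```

Count matching pairs from ends
`count` takes the values: 0

Answer: 0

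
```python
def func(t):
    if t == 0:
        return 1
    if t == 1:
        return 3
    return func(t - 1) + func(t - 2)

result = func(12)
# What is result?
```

Build up from base cases: func(0)=1, func(1)=3, func(2)=4, func(3)=7, func(4)=11, func(5)=18, func(6)=29, ..., func(12)=521

Answer: 521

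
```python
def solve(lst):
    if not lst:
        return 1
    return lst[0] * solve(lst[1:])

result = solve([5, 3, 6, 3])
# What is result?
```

Product over [5, 3, 6, 3] = 5 * 3 * 6 * 3 = 270

Answer: 270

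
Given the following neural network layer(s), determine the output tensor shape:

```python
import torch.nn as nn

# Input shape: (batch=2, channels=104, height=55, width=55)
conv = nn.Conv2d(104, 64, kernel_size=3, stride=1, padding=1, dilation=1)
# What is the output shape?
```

Input: (2, 104, 55, 55) -> Output: (2, 64, 55, 55)

Answer: (2, 64, 55, 55)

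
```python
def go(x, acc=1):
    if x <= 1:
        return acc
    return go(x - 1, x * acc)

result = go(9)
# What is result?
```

Accumulator trace (n, acc): (9, 1) -> (8, 9) -> (7, 72) -> (6, 504) -> (5, 3024) -> (4, 15120) -> (3, 60480) -> (2, 181440) -> (1, 362880) -> return 362880

Answer: 362880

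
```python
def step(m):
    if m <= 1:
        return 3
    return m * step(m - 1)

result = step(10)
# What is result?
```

step(10) = 10 * 9 * 8 * 7 * 6 * 5 * 4 * 3 * 2 * 3 = 10886400

Answer: 10886400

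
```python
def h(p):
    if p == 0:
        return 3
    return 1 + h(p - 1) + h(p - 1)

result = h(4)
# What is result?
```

h(p) = 1 + 2·h(p-1), h(0)=3. Closed form: (3+1)·2^4 - 1 = 63.

Answer: 63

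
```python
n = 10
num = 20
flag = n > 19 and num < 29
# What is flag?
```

Trace:
`n = 10` → n = 10
`num = 20` → num = 20
`flag = n > 19 and num < 29` → flag = False
So flag = False

Answer: False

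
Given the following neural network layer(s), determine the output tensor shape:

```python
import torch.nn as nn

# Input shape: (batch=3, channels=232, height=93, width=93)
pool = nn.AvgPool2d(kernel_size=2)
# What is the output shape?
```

Input: (3, 232, 93, 93) -> Output: (3, 232, 46, 46)

Answer: (3, 232, 46, 46)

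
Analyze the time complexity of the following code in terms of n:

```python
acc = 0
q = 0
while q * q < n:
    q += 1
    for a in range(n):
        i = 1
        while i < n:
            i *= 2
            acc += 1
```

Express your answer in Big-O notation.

Each loop level contributes: √n × n × log n. Multiplying the contributions gives O(n√n log n).

Answer: O(n√n log n)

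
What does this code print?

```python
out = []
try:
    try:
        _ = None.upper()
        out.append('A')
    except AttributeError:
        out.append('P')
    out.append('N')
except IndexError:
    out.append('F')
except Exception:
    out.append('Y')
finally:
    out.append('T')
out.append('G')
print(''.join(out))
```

Execution trace: 'P' (inner except AttributeError) → 'N' (try body, no exception) → 'T' (finally) → 'G' (after the try/except). Output: PNTG

Answer: PNTG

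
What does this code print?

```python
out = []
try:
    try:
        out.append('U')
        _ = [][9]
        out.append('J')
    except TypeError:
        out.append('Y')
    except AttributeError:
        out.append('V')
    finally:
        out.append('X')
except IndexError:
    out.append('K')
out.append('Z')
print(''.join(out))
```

Execution trace: 'U' (inner try body) → 'X' (inner finally) → 'K' (outer except IndexError) → 'Z' (after the try/except). Output: UXKZ

Answer: UXKZ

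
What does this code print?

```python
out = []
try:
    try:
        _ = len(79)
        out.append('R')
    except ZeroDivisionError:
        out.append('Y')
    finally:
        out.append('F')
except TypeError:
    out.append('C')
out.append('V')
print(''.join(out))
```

Execution trace: 'F' (finally) → 'C' (outer except TypeError) → 'V' (after the try/except). Output: FCV

Answer: FCV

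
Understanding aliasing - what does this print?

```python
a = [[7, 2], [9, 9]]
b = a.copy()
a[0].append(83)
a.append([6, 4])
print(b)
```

Key concept: shallow copy with nested lists.
Step by step:
`a = [[7, 2], [9, 9]]` → a = [[7, 2], [9, 9]]
`b = a.copy()` → b = [[7, 2], [9, 9]]
`a[0].append(83)` → a = [[7, 2, 83], [9, 9]]; b = [[7, 2, 83], [9, 9]]
`a.append([6, 4])` → a = [[7, 2, 83], [9, 9], [6, 4]]
`print(b)` → prints [[7, 2, 83], [9, 9]]

Answer: [[7, 2, 83], [9, 9]]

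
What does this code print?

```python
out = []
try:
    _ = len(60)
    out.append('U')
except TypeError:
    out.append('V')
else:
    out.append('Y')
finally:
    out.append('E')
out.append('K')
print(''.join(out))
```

Execution trace: 'V' (except TypeError) → 'E' (finally) → 'K' (after the try/except). Output: VEK

Answer: VEK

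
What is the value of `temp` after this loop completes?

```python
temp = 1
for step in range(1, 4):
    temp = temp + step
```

Start at 1, add 1 through 3
`temp` takes the values: 1 → 2 → 4 → 7

Answer: 7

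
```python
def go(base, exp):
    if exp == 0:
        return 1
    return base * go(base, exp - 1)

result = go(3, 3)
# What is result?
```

go(3, 3) = 3 * 3 * 3 = 27

Answer: 27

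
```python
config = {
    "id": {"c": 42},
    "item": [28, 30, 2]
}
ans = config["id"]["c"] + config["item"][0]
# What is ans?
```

Trace:
`config = { ...` → config = {'id': {'c': 42}, 'item': [28, 30, 2]}
`ans = config["id"]["c"] + config["item"][0]` → ans = 70
So ans = 70

Answer: 70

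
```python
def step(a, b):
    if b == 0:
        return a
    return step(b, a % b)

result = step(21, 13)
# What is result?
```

step(21, 13) -> step(13, 8) -> step(8, 5) -> step(5, 3) -> step(3, 2) -> step(2, 1) -> step(1, 0) -> 1

Answer: 1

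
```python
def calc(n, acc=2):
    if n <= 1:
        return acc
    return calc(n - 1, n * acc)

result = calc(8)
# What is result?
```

Accumulator trace (n, acc): (8, 2) -> (7, 16) -> (6, 112) -> (5, 672) -> (4, 3360) -> (3, 13440) -> (2, 40320) -> (1, 80640) -> return 80640

Answer: 80640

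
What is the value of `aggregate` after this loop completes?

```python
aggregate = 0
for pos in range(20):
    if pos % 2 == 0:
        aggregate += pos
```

Sum of even numbers 0 to 19
`aggregate` takes the values: 0 → 2 → 6 → 12 → 20 → 30 → 42 → 56 → 72 → 90

Answer: 90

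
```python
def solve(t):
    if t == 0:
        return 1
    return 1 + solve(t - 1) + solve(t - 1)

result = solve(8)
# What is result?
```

solve(t) = 1 + 2·solve(t-1), solve(0)=1. Closed form: (1+1)·2^8 - 1 = 511.

Answer: 511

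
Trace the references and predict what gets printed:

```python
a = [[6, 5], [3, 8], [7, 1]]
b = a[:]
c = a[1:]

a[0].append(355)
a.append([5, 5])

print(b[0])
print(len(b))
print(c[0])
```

Key concept: slice with nested mutation.
Step by step:
`a = [[6, 5], [3, 8], [7, 1]]` → a = [[6, 5], [3, 8], [7, 1]]
`b = a[:]` → b = [[6, 5], [3, 8], [7, 1]]
`c = a[1:]` → c = [[3, 8], [7, 1]]
`a[0].append(355)` → a = [[6, 5, 355], [3, 8], [7, 1]]; b = [[6, 5, 355], [3, 8], [7, 1]]
`a.append([5, 5])` → a = [[6, 5, 355], [3, 8], [7, 1], [5, 5]]
`print(b[0])` → prints [6, 5, 355]
`print(len(b))` → prints 3
`print(c[0])` → prints [3, 8]

Answer:
[6, 5, 355]
3
[3, 8]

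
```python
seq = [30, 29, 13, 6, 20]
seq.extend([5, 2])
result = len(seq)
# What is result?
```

Trace:
`seq = [30, 29, 13, 6, 20]` → seq = [30, 29, 13, 6, 20]
`seq.extend([5, 2])` → seq = [30, 29, 13, 6, 20, 5, 2]
`result = len(seq)` → result = 7
So result = 7

Answer: 7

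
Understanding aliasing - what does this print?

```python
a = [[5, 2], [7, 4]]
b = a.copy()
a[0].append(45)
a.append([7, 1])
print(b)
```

Key concept: shallow copy with nested lists.
Step by step:
`a = [[5, 2], [7, 4]]` → a = [[5, 2], [7, 4]]
`b = a.copy()` → b = [[5, 2], [7, 4]]
`a[0].append(45)` → a = [[5, 2, 45], [7, 4]]; b = [[5, 2, 45], [7, 4]]
`a.append([7, 1])` → a = [[5, 2, 45], [7, 4], [7, 1]]
`print(b)` → prints [[5, 2, 45], [7, 4]]

Answer: [[5, 2, 45], [7, 4]]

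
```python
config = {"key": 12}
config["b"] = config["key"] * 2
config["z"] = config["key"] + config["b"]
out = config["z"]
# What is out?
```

Trace:
`config = {"key": 12}` → config = {'key': 12}
`config["b"] = config["key"] * 2` → config = {'key': 12, 'b': 24}
`config["z"] = config["key"] + config["b"]` → config = {'key': 12, 'b': 24, 'z': 36}
`out = config["z"]` → out = 36
So out = 36

Answer: 36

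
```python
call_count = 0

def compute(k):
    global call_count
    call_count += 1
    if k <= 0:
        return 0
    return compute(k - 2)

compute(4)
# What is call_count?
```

Linear recursion stepping by 2: 3 calls from k=4 down to ≤0.

Answer: 3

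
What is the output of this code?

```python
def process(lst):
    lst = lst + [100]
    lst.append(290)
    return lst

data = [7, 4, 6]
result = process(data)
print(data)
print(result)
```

Key concept: rebinding parameter vs mutation.
Step by step:
`data = [7, 4, 6]` → data = [7, 4, 6]
`result = process(data)` → result = [7, 4, 6, 100, 290]
`print(data)` → prints [7, 4, 6]
`print(result)` → prints [7, 4, 6, 100, 290]

Answer:
[7, 4, 6]
[7, 4, 6, 100, 290]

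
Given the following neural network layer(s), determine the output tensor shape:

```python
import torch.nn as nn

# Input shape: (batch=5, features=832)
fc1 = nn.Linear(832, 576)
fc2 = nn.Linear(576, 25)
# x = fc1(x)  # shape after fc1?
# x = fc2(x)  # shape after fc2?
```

Input: (5, 832) -> after fc1: (5, 576) -> Output: (5, 25)

Answer: (5, 25)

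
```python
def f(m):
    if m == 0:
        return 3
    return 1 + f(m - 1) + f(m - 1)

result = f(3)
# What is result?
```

f(m) = 1 + 2·f(m-1), f(0)=3. Closed form: (3+1)·2^3 - 1 = 31.

Answer: 31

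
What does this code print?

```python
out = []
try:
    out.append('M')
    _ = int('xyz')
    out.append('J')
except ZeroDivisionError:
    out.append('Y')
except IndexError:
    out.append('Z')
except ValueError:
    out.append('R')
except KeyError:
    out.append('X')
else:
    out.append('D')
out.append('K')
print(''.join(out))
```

Execution trace: 'M' (try body) → 'R' (except ValueError) → 'K' (after the try/except). Output: MRK

Answer: MRK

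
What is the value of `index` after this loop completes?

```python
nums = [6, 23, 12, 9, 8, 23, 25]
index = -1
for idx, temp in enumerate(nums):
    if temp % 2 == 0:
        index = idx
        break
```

First even number index in [6, 23, 12, 9, 8, 23, 25]
`index` takes the values: -1 → 0

Answer: 0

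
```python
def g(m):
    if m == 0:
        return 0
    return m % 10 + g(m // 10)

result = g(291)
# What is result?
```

Sum of digits of 291: 1 + 9 + 2 = 12

Answer: 12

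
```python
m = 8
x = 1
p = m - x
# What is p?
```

Trace:
`m = 8` → m = 8
`x = 1` → x = 1
`p = m - x` → p = 7
So p = 7

Answer: 7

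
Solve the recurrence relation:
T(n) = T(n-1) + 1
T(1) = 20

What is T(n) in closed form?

Unrolling: T(n) = T(1) + 1·(n-1) = 20 + 1(n-1) = n + 19.

Answer: T(n) = n + 19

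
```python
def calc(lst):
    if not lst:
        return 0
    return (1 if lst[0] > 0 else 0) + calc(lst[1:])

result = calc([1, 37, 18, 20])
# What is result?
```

Count of positive elements in [1, 37, 18, 20] = 4

Answer: 4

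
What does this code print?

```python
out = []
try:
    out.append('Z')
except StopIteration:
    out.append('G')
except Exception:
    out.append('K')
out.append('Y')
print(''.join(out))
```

Execution trace: 'Z' (try body, no exception) → 'Y' (after the try/except). Output: ZY

Answer: ZY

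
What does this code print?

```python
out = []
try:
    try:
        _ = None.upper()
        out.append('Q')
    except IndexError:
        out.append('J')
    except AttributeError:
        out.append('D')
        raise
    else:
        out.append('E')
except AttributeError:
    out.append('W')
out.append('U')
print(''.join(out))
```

Execution trace: 'D' (inner except AttributeError) → 'W' (outer except AttributeError) → 'U' (after the try/except). Output: DWU

Answer: DWU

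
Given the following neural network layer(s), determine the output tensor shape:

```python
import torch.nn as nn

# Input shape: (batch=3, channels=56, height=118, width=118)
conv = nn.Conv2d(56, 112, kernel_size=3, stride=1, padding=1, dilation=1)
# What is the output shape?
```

Input: (3, 56, 118, 118) -> Output: (3, 112, 118, 118)

Answer: (3, 112, 118, 118)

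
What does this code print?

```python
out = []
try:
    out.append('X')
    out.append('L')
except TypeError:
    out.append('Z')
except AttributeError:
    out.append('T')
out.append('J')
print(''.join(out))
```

Execution trace: 'X' (try body) → 'L' (try body, no exception) → 'J' (after the try/except). Output: XLJ

Answer: XLJ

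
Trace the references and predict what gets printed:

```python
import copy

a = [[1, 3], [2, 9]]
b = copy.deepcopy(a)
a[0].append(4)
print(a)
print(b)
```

Key concept: deep copy is fully independent.
Step by step:
`a = [[1, 3], [2, 9]]` → a = [[1, 3], [2, 9]]
`b = copy.deepcopy(a)` → b = [[1, 3], [2, 9]]
`a[0].append(4)` → a = [[1, 3, 4], [2, 9]]
`print(a)` → prints [[1, 3, 4], [2, 9]]
`print(b)` → prints [[1, 3], [2, 9]]

Answer:
[[1, 3, 4], [2, 9]]
[[1, 3], [2, 9]]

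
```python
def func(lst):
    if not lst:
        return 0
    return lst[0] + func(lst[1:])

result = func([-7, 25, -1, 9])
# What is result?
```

(-7) + 25 + (-1) + 9 + 0 = 26

Answer: 26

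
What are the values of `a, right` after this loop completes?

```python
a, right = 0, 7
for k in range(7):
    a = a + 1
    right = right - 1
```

a goes 0→7, right goes 7→0
`a, right` takes the values: (0, 7) → (1, 7) → (1, 6) → (2, 6) → (2, 5) → (3, 5) → (3, 4) → (4, 4) → (4, 3) → (5, 3) → (5, 2) → (6, 2) → (6, 1) → (7, 1) → (7, 0)

Answer: 7, 0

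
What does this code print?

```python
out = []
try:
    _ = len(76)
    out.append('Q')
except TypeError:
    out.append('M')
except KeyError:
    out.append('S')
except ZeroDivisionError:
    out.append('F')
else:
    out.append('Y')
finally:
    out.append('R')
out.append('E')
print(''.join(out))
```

Execution trace: 'M' (except TypeError) → 'R' (finally) → 'E' (after the try/except). Output: MRE

Answer: MRE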